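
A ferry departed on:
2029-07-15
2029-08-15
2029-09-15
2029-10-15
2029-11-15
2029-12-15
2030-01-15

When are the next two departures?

2030-02-15, 2030-03-15

Gaps: 31, 31, 30, 31, 30, 31 days — not constant. Every event is on the 15th of the month.
Pattern: the 15th of each month.
Next: February 2030 → 2030-02-15.
March 2030: 2030-03-15.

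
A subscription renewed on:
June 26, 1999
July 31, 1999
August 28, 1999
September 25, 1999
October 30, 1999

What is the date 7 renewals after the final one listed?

May 27, 2000

All Saturdays; the gaps (35, 28, 28, 35) vary with month length.
This is the last Saturday of each month.
Last Saturday of November 1999: November 27, 1999.
December 1999 ends with Saturday December 25, 1999.
January 2000 ends with Saturday January 29, 2000.
February 2000 ends with Saturday February 26, 2000.
Last Saturday of March 2000: March 25, 2000.
April 2000 ends with Saturday April 29, 2000.
May 2000 ends with Saturday May 27, 2000.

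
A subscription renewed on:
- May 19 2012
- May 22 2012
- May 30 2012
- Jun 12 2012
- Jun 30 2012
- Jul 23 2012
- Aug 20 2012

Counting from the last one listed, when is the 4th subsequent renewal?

Jan 29 2013

Intervals are 3, 8, 13, 18, 23, 28 days — an arithmetic progression with common difference 5.
Next gap: 33 days. Aug 20 2012 + 33 days = Sep 22 2012.
Next gap: 38 days. Sep 22 2012 + 38 days = Oct 30 2012.
Next gap: 43 days. Oct 30 2012 + 43 days = Dec 12 2012.
Next gap: 48 days. Dec 12 2012 + 48 days = Jan 29 2013.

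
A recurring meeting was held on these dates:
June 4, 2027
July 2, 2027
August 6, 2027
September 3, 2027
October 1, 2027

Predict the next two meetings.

All dates are Fridays, 28, 35, 28, 28 days apart.
Specifically, the 1st Friday of each month.
November 2027 — 1st Friday is November 5, 2027.
December 2027 — 1st Friday is December 3, 2027.

November 5, 2027; December 3, 2027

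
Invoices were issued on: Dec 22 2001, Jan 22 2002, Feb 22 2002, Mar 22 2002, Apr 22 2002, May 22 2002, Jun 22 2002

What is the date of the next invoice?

Jul 22 2002

Gaps: 31, 31, 28, 31, 30, 31 days — not constant. Every event is on the 22nd of the month.
Pattern: the 22nd of each month.
Next: July 2002 → Jul 22 2002.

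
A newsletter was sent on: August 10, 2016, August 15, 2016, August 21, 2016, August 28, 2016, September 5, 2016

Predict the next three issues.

September 14, 2016; September 24, 2016; October 5, 2016

Gaps: 5, 6, 7, 8 days — each gap is 1 larger than the previous one.
Next gap: 9 days. September 5, 2016 + 9 days = September 14, 2016.
Next gap: 10 days. September 14, 2016 + 10 days = September 24, 2016.
Next gap: 11 days. September 24, 2016 + 11 days = October 5, 2016.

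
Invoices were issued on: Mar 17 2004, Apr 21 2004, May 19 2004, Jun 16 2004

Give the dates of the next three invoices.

Jul 21 2004, Aug 18 2004, Sep 15 2004

These are Wednesdays at 28- or 35-day spacing (35, 28, 28).
The pattern: 3rd Wednesday of the month.
3rd Wednesday of July 2004: Jul 21 2004.
3rd Wednesday of August 2004: Aug 18 2004.
3rd Wednesday of September 2004: Sep 15 2004.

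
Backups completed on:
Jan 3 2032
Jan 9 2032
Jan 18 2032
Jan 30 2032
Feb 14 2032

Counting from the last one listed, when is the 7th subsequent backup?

Aug 21 2032

The spacing grows by 3 each time: 6, 9, 12, 15 days.
Next gap: 18 days. Feb 14 2032 + 18 days = Mar 3 2032.
Next gap: 21 days. Mar 3 2032 + 21 days = Mar 24 2032.
Next gap: 24 days. Mar 24 2032 + 24 days = Apr 17 2032.
Next gap: 27 days. Apr 17 2032 + 27 days = May 14 2032.
Next gap: 30 days. May 14 2032 + 30 days = Jun 13 2032.
Next gap: 33 days. Jun 13 2032 + 33 days = Jul 16 2032.
Next gap: 36 days. Jul 16 2032 + 36 days = Aug 21 2032.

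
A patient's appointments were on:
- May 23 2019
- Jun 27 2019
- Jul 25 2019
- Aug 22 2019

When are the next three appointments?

Sep 26 2019, Oct 24 2019, Nov 28 2019

Gaps: 35, 28, 28 days — a mix of 28 and 35. Every date is a Thursday.
Each is the 4th Thursday of its month.
4th Thursday of September 2019: Sep 26 2019.
October 2019 — 4th Thursday is Oct 24 2019.
November 2019 — 4th Thursday is Nov 28 2019.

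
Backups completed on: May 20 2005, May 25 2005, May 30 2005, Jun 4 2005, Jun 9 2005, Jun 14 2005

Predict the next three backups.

Gaps between consecutive events: 5, 5, 5, 5, 5 days — a constant 5-day interval.
Jun 14 2005 + 5 days = Jun 19 2005.
Jun 19 2005 + 5 days = Jun 24 2005.
Jun 24 2005 + 5 days = Jun 29 2005.

Jun 19 2005, Jun 24 2005, Jun 29 2005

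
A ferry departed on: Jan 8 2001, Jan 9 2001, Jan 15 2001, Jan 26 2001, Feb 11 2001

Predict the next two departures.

The spacing grows by 5 each time: 1, 6, 11, 16 days.
Next gap: 21 days. Feb 11 2001 + 21 days = Mar 4 2001.
Next gap: 26 days. Mar 4 2001 + 26 days = Mar 30 2001.

Mar 4 2001, Mar 30 2001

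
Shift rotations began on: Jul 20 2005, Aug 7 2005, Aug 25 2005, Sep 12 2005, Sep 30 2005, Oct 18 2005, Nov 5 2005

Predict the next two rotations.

Gaps between consecutive events: 18, 18, 18, 18, 18, 18 days — a constant 18-day interval.
Nov 5 2005 + 18 days = Nov 23 2005.
Nov 23 2005 + 18 days = Dec 11 2005.

Nov 23 2005, Dec 11 2005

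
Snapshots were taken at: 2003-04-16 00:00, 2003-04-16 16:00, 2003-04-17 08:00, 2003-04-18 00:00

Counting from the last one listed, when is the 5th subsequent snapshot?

2003-04-21 08:00

Gaps: 16, 16, 16 hours — each event is 16 hours after the previous one.
2003-04-18 00:00 + 16 h = 2003-04-18 16:00.
2003-04-18 16:00 + 16 h = 2003-04-19 08:00.
2003-04-19 08:00 + 16 h = 2003-04-20 00:00.
2003-04-20 00:00 + 16 h = 2003-04-20 16:00.
2003-04-20 16:00 + 16 h = 2003-04-21 08:00.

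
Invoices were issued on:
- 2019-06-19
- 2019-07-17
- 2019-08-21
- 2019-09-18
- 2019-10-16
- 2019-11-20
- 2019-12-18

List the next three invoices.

2020-01-15, 2020-02-19, 2020-03-18

All dates are Wednesdays, 28, 35, 28, 28, 35, 28 days apart.
Specifically, the 3rd Wednesday of each month.
3rd Wednesday of January 2020: 2020-01-15.
3rd Wednesday of February 2020: 2020-02-19.
March 2020 — 3rd Wednesday is 2020-03-18.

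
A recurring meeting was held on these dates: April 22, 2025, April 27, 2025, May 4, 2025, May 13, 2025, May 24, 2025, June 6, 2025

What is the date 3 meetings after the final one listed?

July 27, 2025

Gaps: 5, 7, 9, 11, 13 days — each gap is 2 larger than the previous one.
Next gap: 15 days. June 6, 2025 + 15 days = June 21, 2025.
Next gap: 17 days. June 21, 2025 + 17 days = July 8, 2025.
Next gap: 19 days. July 8, 2025 + 19 days = July 27, 2025.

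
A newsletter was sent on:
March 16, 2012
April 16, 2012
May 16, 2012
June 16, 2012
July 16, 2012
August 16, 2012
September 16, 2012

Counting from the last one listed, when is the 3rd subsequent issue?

December 16, 2012

Each date is the 16th; the gaps (31, 30, 31, 30, 31, 31) track the month lengths.
The rule is the 16th of each month.
October 2012: October 16, 2012.
Next: November 2012 → November 16, 2012.
December 2012: December 16, 2012.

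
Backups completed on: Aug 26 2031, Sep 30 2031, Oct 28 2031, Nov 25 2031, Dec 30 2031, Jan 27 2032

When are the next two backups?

Feb 24 2032, Mar 30 2032

All Tuesdays; the gaps (35, 28, 28, 35, 28) vary with month length.
This is the last Tuesday of each month.
Last Tuesday of February 2032: Feb 24 2032.
March 2032 ends with Tuesday Mar 30 2032.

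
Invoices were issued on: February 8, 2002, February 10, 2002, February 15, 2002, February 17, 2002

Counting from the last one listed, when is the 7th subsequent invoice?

Gaps: 2, 5, 2 days — not constant, but cyclic with period 2.
The events fall on every Friday and Sunday.
Next Friday: February 22, 2002.
Next Sunday: February 24, 2002.
The following Friday is March 1, 2002.
Next Sunday: March 3, 2002.
Next Friday: March 8, 2002.
The following Sunday is March 10, 2002.
Next Friday: March 15, 2002.

March 15, 2002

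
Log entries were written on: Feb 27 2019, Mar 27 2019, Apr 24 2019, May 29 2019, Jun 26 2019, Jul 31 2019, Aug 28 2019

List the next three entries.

Every date is a Wednesday; gaps 28, 28, 35, 28, 35, 28 days.
Each is the last Wednesday of its month (at least one falls on the 29th or later, ruling out '4th Wednesday').
Last Wednesday of September 2019: Sep 25 2019.
Last Wednesday of October 2019: Oct 30 2019.
Last Wednesday of November 2019: Nov 27 2019.

Sep 25 2019, Oct 30 2019, Nov 27 2019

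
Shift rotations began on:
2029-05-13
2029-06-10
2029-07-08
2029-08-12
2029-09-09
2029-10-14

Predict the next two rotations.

These are Sundays at 28- or 35-day spacing (28, 28, 35, 28, 35).
The pattern: 2nd Sunday of the month.
2nd Sunday of November 2029: 2029-11-11.
2nd Sunday of December 2029: 2029-12-09.

2029-11-11, 2029-12-09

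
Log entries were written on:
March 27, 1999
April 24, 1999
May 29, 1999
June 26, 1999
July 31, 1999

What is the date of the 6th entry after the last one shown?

January 29, 2000

All Saturdays; the gaps (28, 35, 28, 35) vary with month length.
This is the last Saturday of each month.
Last Saturday of August 1999: August 28, 1999.
September 1999 ends with Saturday September 25, 1999.
October 1999 ends with Saturday October 30, 1999.
Last Saturday of November 1999: November 27, 1999.
Last Saturday of December 1999: December 25, 1999.
January 2000 ends with Saturday January 29, 2000.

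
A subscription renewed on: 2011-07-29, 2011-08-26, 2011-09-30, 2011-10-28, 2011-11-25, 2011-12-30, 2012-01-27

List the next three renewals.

Every date is a Friday; gaps 28, 35, 28, 28, 35, 28 days.
Each is the last Friday of its month (at least one falls on the 29th or later, ruling out '4th Friday').
Last Friday of February 2012: 2012-02-24.
Last Friday of March 2012: 2012-03-30.
Last Friday of April 2012: 2012-04-27.

2012-02-24, 2012-03-30, 2012-04-27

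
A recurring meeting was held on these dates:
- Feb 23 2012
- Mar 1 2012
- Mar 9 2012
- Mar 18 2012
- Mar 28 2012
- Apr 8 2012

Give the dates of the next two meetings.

Apr 20 2012, May 3 2012

Gaps: 7, 8, 9, 10, 11 days — each gap is 1 larger than the previous one.
Next gap: 12 days. Apr 8 2012 + 12 days = Apr 20 2012.
Next gap: 13 days. Apr 20 2012 + 13 days = May 3 2012.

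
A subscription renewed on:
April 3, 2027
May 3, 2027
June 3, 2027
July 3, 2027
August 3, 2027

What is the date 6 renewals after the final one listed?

The day-of-month is always 3 (30, 31, 30, 31 days between events).
So this recurs on the 3rd of each month.
September 2027: September 3, 2027.
October 2027: October 3, 2027.
November 2027: November 3, 2027.
Next: December 2027 → December 3, 2027.
Next: January 2028 → January 3, 2028.
Next: February 2028 → February 3, 2028.

February 3, 2028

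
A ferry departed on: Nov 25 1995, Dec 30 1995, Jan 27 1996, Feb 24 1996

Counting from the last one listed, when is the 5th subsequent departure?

Jul 27 1996

These are Saturdays with 35, 28, 28-day gaps.
Each is the final Saturday of its month — Dec 30 1995 is past the 28th, so '4th Saturday' doesn't fit.
March 1996 ends with Saturday Mar 30 1996.
Last Saturday of April 1996: Apr 27 1996.
Last Saturday of May 1996: May 25 1996.
June 1996 ends with Saturday Jun 29 1996.
July 1996 ends with Saturday Jul 27 1996.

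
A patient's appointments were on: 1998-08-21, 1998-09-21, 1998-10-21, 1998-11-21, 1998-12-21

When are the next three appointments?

Each date is the 21st; the gaps (31, 30, 31, 30) track the month lengths.
The rule is the 21st of each month.
Next: January 1999 → 1999-01-21.
Next: February 1999 → 1999-02-21.
Next: March 1999 → 1999-03-21.

1999-01-21, 1999-02-21, 1999-03-21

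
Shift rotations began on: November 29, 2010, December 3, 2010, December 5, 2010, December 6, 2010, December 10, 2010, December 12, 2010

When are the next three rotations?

Gaps: 4, 2, 1, 4, 2 days — not constant, but cyclic with period 3.
The events fall on every Monday, Friday and Sunday.
The following Monday is December 13, 2010.
The following Friday is December 17, 2010.
The following Sunday is December 19, 2010.

December 13, 2010; December 17, 2010; December 19, 2010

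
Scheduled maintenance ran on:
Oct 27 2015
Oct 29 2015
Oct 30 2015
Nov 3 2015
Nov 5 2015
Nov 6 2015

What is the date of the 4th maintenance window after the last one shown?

Every event lands on a Tuesday or Thursday or Friday (gaps cycle 2, 1, 4, 2, 1).
So the schedule is: every Tuesday, Thursday and Friday.
The following Tuesday is Nov 10 2015.
The following Thursday is Nov 12 2015.
The following Friday is Nov 13 2015.
Next Tuesday: Nov 17 2015.

Nov 17 2015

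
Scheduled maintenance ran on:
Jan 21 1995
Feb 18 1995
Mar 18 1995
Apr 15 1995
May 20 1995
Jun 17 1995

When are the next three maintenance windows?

Jul 15 1995, Aug 19 1995, Sep 16 1995

All dates are Saturdays, 28, 28, 28, 35, 28 days apart.
Specifically, the 3rd Saturday of each month.
3rd Saturday of July 1995: Jul 15 1995.
3rd Saturday of August 1995: Aug 19 1995.
3rd Saturday of September 1995: Sep 16 1995.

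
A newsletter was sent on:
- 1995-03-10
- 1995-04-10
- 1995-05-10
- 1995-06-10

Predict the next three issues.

1995-07-10, 1995-08-10, 1995-09-10

The day-of-month is always 10 (31, 30, 31 days between events).
So this recurs on the 10th of each month.
July 1995: 1995-07-10.
Next: August 1995 → 1995-08-10.
September 1995: 1995-09-10.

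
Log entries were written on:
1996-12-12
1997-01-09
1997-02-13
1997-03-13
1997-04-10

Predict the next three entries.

1997-05-08, 1997-06-12, 1997-07-10

These are Thursdays at 28- or 35-day spacing (28, 35, 28, 28).
The pattern: 2nd Thursday of the month.
2nd Thursday of May 1997: 1997-05-08.
June 1997 — 2nd Thursday is 1997-06-12.
July 1997 — 2nd Thursday is 1997-07-10.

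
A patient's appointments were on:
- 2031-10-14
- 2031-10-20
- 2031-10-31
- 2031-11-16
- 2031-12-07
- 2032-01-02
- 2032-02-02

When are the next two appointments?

2032-03-09, 2032-04-19

The spacing grows by 5 each time: 6, 11, 16, 21, 26, 31 days.
Next gap: 36 days. 2032-02-02 + 36 days = 2032-03-09.
Next gap: 41 days. 2032-03-09 + 41 days = 2032-04-19.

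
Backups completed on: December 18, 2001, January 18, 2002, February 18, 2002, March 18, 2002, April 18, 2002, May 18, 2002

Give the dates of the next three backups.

Each date is the 18th; the gaps (31, 31, 28, 31, 30) track the month lengths.
The rule is the 18th of each month.
June 2002: June 18, 2002.
July 2002: July 18, 2002.
Next: August 2002 → August 18, 2002.

June 18, 2002; July 18, 2002; August 18, 2002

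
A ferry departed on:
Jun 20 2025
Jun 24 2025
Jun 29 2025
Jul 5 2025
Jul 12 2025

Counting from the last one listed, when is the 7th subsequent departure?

The spacing grows by 1 each time: 4, 5, 6, 7 days.
Next gap: 8 days. Jul 12 2025 + 8 days = Jul 20 2025.
Next gap: 9 days. Jul 20 2025 + 9 days = Jul 29 2025.
Next gap: 10 days. Jul 29 2025 + 10 days = Aug 8 2025.
Next gap: 11 days. Aug 8 2025 + 11 days = Aug 19 2025.
Next gap: 12 days. Aug 19 2025 + 12 days = Aug 31 2025.
Next gap: 13 days. Aug 31 2025 + 13 days = Sep 13 2025.
Next gap: 14 days. Sep 13 2025 + 14 days = Sep 27 2025.

Sep 27 2025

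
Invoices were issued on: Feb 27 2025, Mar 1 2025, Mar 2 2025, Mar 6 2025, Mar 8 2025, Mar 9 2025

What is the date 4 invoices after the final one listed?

The gap pattern 2, 1, 4, 2, 1 repeats every 3 events.
These are the Thursdays, Saturdays and Sundays of each week.
The following Thursday is Mar 13 2025.
The following Saturday is Mar 15 2025.
The following Sunday is Mar 16 2025.
The following Thursday is Mar 20 2025.

Mar 20 2025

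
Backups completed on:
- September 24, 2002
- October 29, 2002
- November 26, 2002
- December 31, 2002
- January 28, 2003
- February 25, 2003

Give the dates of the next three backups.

All Tuesdays; the gaps (35, 28, 35, 28, 28) vary with month length.
This is the last Tuesday of each month.
March 2003 ends with Tuesday March 25, 2003.
April 2003 ends with Tuesday April 29, 2003.
May 2003 ends with Tuesday May 27, 2003.

March 25, 2003; April 29, 2003; May 27, 2003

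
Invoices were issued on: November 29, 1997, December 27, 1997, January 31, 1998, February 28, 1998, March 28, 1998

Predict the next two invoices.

All Saturdays; the gaps (28, 35, 28, 28) vary with month length.
This is the last Saturday of each month.
April 1998 ends with Saturday April 25, 1998.
May 1998 ends with Saturday May 30, 1998.

April 25, 1998; May 30, 1998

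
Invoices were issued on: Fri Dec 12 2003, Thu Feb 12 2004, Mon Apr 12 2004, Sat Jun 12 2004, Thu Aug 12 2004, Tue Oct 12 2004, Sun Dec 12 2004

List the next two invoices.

Sat Feb 12 2005, Tue Apr 12 2005

Each date is the 12th; the gaps (62, 60, 61, 61, 61, 61) track the month lengths.
The rule is the 12th of every 2 months.
Next: February 2005 → Sat Feb 12 2005.
Next: April 2005 → Tue Apr 12 2005.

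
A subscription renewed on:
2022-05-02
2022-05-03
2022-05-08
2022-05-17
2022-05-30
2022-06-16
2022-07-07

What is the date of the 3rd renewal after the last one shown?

2022-10-02

Intervals are 1, 5, 9, 13, 17, 21 days — an arithmetic progression with common difference 4.
Next gap: 25 days. 2022-07-07 + 25 days = 2022-08-01.
Next gap: 29 days. 2022-08-01 + 29 days = 2022-08-30.
Next gap: 33 days. 2022-08-30 + 33 days = 2022-10-02.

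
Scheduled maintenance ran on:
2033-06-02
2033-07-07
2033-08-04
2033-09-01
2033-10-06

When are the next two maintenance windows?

All dates are Thursdays, 35, 28, 28, 35 days apart.
Specifically, the 1st Thursday of each month.
November 2033 — 1st Thursday is 2033-11-03.
1st Thursday of December 2033: 2033-12-01.

2033-11-03, 2033-12-01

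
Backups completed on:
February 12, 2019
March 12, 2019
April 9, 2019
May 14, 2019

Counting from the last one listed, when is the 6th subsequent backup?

November 12, 2019

These are Tuesdays at 28- or 35-day spacing (28, 28, 35).
The pattern: 2nd Tuesday of the month.
2nd Tuesday of June 2019: June 11, 2019.
July 2019 — 2nd Tuesday is July 9, 2019.
2nd Tuesday of August 2019: August 13, 2019.
September 2019 — 2nd Tuesday is September 10, 2019.
2nd Tuesday of October 2019: October 8, 2019.
November 2019 — 2nd Tuesday is November 12, 2019.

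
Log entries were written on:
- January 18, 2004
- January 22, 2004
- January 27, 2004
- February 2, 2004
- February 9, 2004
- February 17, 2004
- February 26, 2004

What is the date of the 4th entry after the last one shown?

Intervals are 4, 5, 6, 7, 8, 9 days — an arithmetic progression with common difference 1.
Next gap: 10 days. February 26, 2004 + 10 days = March 7, 2004.
Next gap: 11 days. March 7, 2004 + 11 days = March 18, 2004.
Next gap: 12 days. March 18, 2004 + 12 days = March 30, 2004.
Next gap: 13 days. March 30, 2004 + 13 days = April 12, 2004.

April 12, 2004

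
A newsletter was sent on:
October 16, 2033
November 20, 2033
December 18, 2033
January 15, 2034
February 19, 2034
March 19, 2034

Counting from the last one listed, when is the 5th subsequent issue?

Gaps: 35, 28, 28, 35, 28 days — a mix of 28 and 35. Every date is a Sunday.
Each is the 3rd Sunday of its month.
April 2034 — 3rd Sunday is April 16, 2034.
3rd Sunday of May 2034: May 21, 2034.
June 2034 — 3rd Sunday is June 18, 2034.
3rd Sunday of July 2034: July 16, 2034.
3rd Sunday of August 2034: August 20, 2034.

August 20, 2034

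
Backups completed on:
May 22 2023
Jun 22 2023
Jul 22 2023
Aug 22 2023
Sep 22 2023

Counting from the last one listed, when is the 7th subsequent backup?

Apr 22 2024

Each date is the 22nd; the gaps (31, 30, 31, 31) track the month lengths.
The rule is the 22nd of each month.
October 2023: Oct 22 2023.
November 2023: Nov 22 2023.
Next: December 2023 → Dec 22 2023.
January 2024: Jan 22 2024.
Next: February 2024 → Feb 22 2024.
March 2024: Mar 22 2024.
Next: April 2024 → Apr 22 2024.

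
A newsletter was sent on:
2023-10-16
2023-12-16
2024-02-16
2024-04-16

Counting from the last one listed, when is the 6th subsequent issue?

2025-04-16

The day-of-month is always 16 (61, 62, 60 days between events).
So this recurs on the 16th of every 2 months.
Next: June 2024 → 2024-06-16.
August 2024: 2024-08-16.
October 2024: 2024-10-16.
Next: December 2024 → 2024-12-16.
February 2025: 2025-02-16.
April 2025: 2025-04-16.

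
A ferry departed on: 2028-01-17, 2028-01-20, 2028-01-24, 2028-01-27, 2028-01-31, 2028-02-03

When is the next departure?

2028-02-07

Every event lands on a Monday or Thursday (gaps cycle 3, 4, 3, 4, 3).
So the schedule is: every Monday and Thursday.
Next Monday: 2028-02-07.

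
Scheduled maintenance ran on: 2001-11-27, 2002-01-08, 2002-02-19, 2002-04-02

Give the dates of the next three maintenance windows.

The spacing is 42, 42, 42 days — always 42 days.
2002-04-02 + 42 days = 2002-05-14.
2002-05-14 + 42 days = 2002-06-25.
2002-06-25 + 42 days = 2002-08-06.

2002-05-14, 2002-06-25, 2002-08-06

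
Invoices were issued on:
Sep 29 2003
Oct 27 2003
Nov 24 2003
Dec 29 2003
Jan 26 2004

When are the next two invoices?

These are Mondays with 28, 28, 35, 28-day gaps.
Each is the final Monday of its month — Sep 29 2003 is past the 28th, so '4th Monday' doesn't fit.
February 2004 ends with Monday Feb 23 2004.
Last Monday of March 2004: Mar 29 2004.

Feb 23 2004, Mar 29 2004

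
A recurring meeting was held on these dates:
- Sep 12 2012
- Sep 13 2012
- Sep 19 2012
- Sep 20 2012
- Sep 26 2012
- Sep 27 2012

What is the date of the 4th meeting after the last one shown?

Gaps: 1, 6, 1, 6, 1 days — not constant, but cyclic with period 2.
The events fall on every Wednesday and Thursday.
The following Wednesday is Oct 3 2012.
The following Thursday is Oct 4 2012.
Next Wednesday: Oct 10 2012.
The following Thursday is Oct 11 2012.

Oct 11 2012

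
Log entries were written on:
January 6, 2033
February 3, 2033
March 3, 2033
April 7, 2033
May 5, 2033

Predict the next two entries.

June 2, 2033; July 7, 2033

These are Thursdays at 28- or 35-day spacing (28, 28, 35, 28).
The pattern: 1st Thursday of the month.
1st Thursday of June 2033: June 2, 2033.
July 2033 — 1st Thursday is July 7, 2033.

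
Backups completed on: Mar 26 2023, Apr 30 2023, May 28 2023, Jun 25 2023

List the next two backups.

These are Sundays with 35, 28, 28-day gaps.
Each is the final Sunday of its month — Apr 30 2023 is past the 28th, so '4th Sunday' doesn't fit.
July 2023 ends with Sunday Jul 30 2023.
Last Sunday of August 2023: Aug 27 2023.

Jul 30 2023, Aug 27 2023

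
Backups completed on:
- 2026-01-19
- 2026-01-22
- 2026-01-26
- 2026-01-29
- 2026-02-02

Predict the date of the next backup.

2026-02-05

Every event lands on a Monday or Thursday (gaps cycle 3, 4, 3, 4).
So the schedule is: every Monday and Thursday.
Next Thursday: 2026-02-05.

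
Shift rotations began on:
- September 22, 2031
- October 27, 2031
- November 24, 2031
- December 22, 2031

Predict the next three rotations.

January 26, 2032; February 23, 2032; March 22, 2032

All dates are Mondays, 35, 28, 28 days apart.
Specifically, the 4th Monday of each month.
January 2032 — 4th Monday is January 26, 2032.
February 2032 — 4th Monday is February 23, 2032.
March 2032 — 4th Monday is March 22, 2032.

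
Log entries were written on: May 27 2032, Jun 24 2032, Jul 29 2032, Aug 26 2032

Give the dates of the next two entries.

Sep 30 2032, Oct 28 2032

All Thursdays; the gaps (28, 35, 28) vary with month length.
This is the last Thursday of each month.
Last Thursday of September 2032: Sep 30 2032.
Last Thursday of October 2032: Oct 28 2032.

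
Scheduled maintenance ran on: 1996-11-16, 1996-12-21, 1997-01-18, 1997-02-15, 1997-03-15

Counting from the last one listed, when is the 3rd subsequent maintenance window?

These are Saturdays at 28- or 35-day spacing (35, 28, 28, 28).
The pattern: 3rd Saturday of the month.
3rd Saturday of April 1997: 1997-04-19.
May 1997 — 3rd Saturday is 1997-05-17.
June 1997 — 3rd Saturday is 1997-06-21.

1997-06-21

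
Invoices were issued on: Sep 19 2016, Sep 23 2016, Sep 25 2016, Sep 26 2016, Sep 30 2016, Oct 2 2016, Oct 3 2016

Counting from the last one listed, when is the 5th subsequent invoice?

Every event lands on a Monday or Friday or Sunday (gaps cycle 4, 2, 1, 4, 2, 1).
So the schedule is: every Monday, Friday and Sunday.
The following Friday is Oct 7 2016.
The following Sunday is Oct 9 2016.
The following Monday is Oct 10 2016.
The following Friday is Oct 14 2016.
The following Sunday is Oct 16 2016.

Oct 16 2016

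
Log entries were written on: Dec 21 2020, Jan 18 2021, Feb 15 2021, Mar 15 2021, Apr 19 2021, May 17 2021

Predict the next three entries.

Jun 21 2021, Jul 19 2021, Aug 16 2021

All dates are Mondays, 28, 28, 28, 35, 28 days apart.
Specifically, the 3rd Monday of each month.
3rd Monday of June 2021: Jun 21 2021.
3rd Monday of July 2021: Jul 19 2021.
3rd Monday of August 2021: Aug 16 2021.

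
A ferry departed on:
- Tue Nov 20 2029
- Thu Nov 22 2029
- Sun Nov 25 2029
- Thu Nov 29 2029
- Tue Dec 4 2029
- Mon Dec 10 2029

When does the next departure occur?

Intervals are 2, 3, 4, 5, 6 days — an arithmetic progression with common difference 1.
Next gap: 7 days. Mon Dec 10 2029 + 7 days = Mon Dec 17 2029.

Mon Dec 17 2029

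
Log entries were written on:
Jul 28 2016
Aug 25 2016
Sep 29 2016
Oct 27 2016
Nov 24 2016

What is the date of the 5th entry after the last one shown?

Every date is a Thursday; gaps 28, 35, 28, 28 days.
Each is the last Thursday of its month (at least one falls on the 29th or later, ruling out '4th Thursday').
Last Thursday of December 2016: Dec 29 2016.
January 2017 ends with Thursday Jan 26 2017.
February 2017 ends with Thursday Feb 23 2017.
March 2017 ends with Thursday Mar 30 2017.
Last Thursday of April 2017: Apr 27 2017.

Apr 27 2017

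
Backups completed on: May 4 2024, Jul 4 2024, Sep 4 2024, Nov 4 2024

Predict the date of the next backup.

Gaps: 61, 62, 61 days — not constant. Every event is on the 4th of the month.
Pattern: the 4th of every 2 months.
January 2025: Jan 4 2025.

Jan 4 2025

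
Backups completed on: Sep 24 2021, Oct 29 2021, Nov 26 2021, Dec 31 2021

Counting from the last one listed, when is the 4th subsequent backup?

Apr 29 2022

All Fridays; the gaps (35, 28, 35) vary with month length.
This is the last Friday of each month.
Last Friday of January 2022: Jan 28 2022.
February 2022 ends with Friday Feb 25 2022.
Last Friday of March 2022: Mar 25 2022.
Last Friday of April 2022: Apr 29 2022.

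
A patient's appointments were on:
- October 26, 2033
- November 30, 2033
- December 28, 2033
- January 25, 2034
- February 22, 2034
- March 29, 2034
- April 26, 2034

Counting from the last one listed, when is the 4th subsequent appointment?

August 30, 2034

Every date is a Wednesday; gaps 35, 28, 28, 28, 35, 28 days.
Each is the last Wednesday of its month (at least one falls on the 29th or later, ruling out '4th Wednesday').
May 2034 ends with Wednesday May 31, 2034.
June 2034 ends with Wednesday June 28, 2034.
Last Wednesday of July 2034: July 26, 2034.
August 2034 ends with Wednesday August 30, 2034.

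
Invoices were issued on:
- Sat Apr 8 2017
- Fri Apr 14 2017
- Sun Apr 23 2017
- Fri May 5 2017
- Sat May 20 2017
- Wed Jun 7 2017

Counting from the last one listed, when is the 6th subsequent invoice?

Sat Nov 25 2017

Intervals are 6, 9, 12, 15, 18 days — an arithmetic progression with common difference 3.
Next gap: 21 days. Wed Jun 7 2017 + 21 days = Wed Jun 28 2017.
Next gap: 24 days. Wed Jun 28 2017 + 24 days = Sat Jul 22 2017.
Next gap: 27 days. Sat Jul 22 2017 + 27 days = Fri Aug 18 2017.
Next gap: 30 days. Fri Aug 18 2017 + 30 days = Sun Sep 17 2017.
Next gap: 33 days. Sun Sep 17 2017 + 33 days = Fri Oct 20 2017.
Next gap: 36 days. Fri Oct 20 2017 + 36 days = Sat Nov 25 2017.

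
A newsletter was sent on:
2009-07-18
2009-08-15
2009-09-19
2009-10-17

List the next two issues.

Gaps: 28, 35, 28 days — a mix of 28 and 35. Every date is a Saturday.
Each is the 3rd Saturday of its month.
November 2009 — 3rd Saturday is 2009-11-21.
December 2009 — 3rd Saturday is 2009-12-19.

2009-11-21, 2009-12-19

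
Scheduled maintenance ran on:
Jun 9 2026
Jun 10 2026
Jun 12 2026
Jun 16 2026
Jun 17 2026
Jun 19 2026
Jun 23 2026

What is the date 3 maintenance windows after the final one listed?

The gap pattern 1, 2, 4, 1, 2, 4 repeats every 3 events.
These are the Tuesdays, Wednesdays and Fridays of each week.
The following Wednesday is Jun 24 2026.
Next Friday: Jun 26 2026.
The following Tuesday is Jun 30 2026.

Jun 30 2026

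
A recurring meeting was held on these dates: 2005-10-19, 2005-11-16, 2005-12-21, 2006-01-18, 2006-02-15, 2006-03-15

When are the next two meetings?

These are Wednesdays at 28- or 35-day spacing (28, 35, 28, 28, 28).
The pattern: 3rd Wednesday of the month.
April 2006 — 3rd Wednesday is 2006-04-19.
3rd Wednesday of May 2006: 2006-05-17.

2006-04-19, 2006-05-17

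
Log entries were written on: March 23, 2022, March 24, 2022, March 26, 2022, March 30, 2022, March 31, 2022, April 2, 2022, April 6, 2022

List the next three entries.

Gaps: 1, 2, 4, 1, 2, 4 days — not constant, but cyclic with period 3.
The events fall on every Wednesday, Thursday and Saturday.
The following Thursday is April 7, 2022.
Next Saturday: April 9, 2022.
The following Wednesday is April 13, 2022.

April 7, 2022; April 9, 2022; April 13, 2022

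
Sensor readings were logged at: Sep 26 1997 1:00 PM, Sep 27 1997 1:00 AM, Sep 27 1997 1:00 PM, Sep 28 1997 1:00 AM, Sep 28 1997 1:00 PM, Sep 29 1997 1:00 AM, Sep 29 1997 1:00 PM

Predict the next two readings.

Sep 30 1997 1:00 AM, Sep 30 1997 1:00 PM

Spacing: 12, 12, 12, 12, 12, 12 h — constant 12 h.
Sep 29 1997 1:00 PM + 12 h = Sep 30 1997 1:00 AM.
Sep 30 1997 1:00 AM + 12 h = Sep 30 1997 1:00 PM.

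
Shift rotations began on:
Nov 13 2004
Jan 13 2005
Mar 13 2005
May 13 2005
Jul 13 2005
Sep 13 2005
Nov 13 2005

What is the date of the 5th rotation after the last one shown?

Sep 13 2006

The day-of-month is always 13 (61, 59, 61, 61, 62, 61 days between events).
So this recurs on the 13th of every 2 months.
January 2006: Jan 13 2006.
March 2006: Mar 13 2006.
Next: May 2006 → May 13 2006.
July 2006: Jul 13 2006.
September 2006: Sep 13 2006.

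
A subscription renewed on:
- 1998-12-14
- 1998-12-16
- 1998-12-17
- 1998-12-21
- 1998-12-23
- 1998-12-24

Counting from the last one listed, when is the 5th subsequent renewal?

Every event lands on a Monday or Wednesday or Thursday (gaps cycle 2, 1, 4, 2, 1).
So the schedule is: every Monday, Wednesday and Thursday.
Next Monday: 1998-12-28.
Next Wednesday: 1998-12-30.
The following Thursday is 1998-12-31.
Next Monday: 1999-01-04.
Next Wednesday: 1999-01-06.

1999-01-06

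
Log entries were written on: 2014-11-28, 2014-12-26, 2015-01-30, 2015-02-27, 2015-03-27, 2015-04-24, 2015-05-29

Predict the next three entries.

All Fridays; the gaps (28, 35, 28, 28, 28, 35) vary with month length.
This is the last Friday of each month.
June 2015 ends with Friday 2015-06-26.
Last Friday of July 2015: 2015-07-31.
Last Friday of August 2015: 2015-08-28.

2015-06-26, 2015-07-31, 2015-08-28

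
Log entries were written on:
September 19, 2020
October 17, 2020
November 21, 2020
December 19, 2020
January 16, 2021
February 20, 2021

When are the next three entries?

March 20, 2021; April 17, 2021; May 15, 2021

Gaps: 28, 35, 28, 28, 35 days — a mix of 28 and 35. Every date is a Saturday.
Each is the 3rd Saturday of its month.
3rd Saturday of March 2021: March 20, 2021.
3rd Saturday of April 2021: April 17, 2021.
May 2021 — 3rd Saturday is May 15, 2021.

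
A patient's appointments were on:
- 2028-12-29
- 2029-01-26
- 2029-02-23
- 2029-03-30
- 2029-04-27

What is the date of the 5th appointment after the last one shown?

All Fridays; the gaps (28, 28, 35, 28) vary with month length.
This is the last Friday of each month.
May 2029 ends with Friday 2029-05-25.
Last Friday of June 2029: 2029-06-29.
July 2029 ends with Friday 2029-07-27.
August 2029 ends with Friday 2029-08-31.
Last Friday of September 2029: 2029-09-28.

2029-09-28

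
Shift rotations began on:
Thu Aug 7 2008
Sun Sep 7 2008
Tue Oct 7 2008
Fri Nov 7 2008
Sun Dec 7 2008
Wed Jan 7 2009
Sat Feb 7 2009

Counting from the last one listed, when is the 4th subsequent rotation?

Gaps: 31, 30, 31, 30, 31, 31 days — not constant. Every event is on the 7th of the month.
Pattern: the 7th of each month.
March 2009: Sat Mar 7 2009.
April 2009: Tue Apr 7 2009.
May 2009: Thu May 7 2009.
June 2009: Sun Jun 7 2009.

Sun Jun 7 2009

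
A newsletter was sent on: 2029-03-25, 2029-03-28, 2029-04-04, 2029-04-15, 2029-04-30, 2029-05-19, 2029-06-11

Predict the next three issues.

2029-07-08, 2029-08-08, 2029-09-12

The spacing grows by 4 each time: 3, 7, 11, 15, 19, 23 days.
Next gap: 27 days. 2029-06-11 + 27 days = 2029-07-08.
Next gap: 31 days. 2029-07-08 + 31 days = 2029-08-08.
Next gap: 35 days. 2029-08-08 + 35 days = 2029-09-12.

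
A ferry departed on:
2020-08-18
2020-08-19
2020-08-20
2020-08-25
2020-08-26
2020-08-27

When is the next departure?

2020-09-01

Gaps: 1, 1, 5, 1, 1 days — not constant, but cyclic with period 3.
The events fall on every Tuesday, Wednesday and Thursday.
Next Tuesday: 2020-09-01.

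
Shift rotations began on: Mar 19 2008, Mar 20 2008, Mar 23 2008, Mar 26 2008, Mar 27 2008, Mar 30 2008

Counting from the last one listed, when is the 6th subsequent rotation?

Apr 13 2008

Gaps: 1, 3, 3, 1, 3 days — not constant, but cyclic with period 3.
The events fall on every Wednesday, Thursday and Sunday.
The following Wednesday is Apr 2 2008.
Next Thursday: Apr 3 2008.
The following Sunday is Apr 6 2008.
Next Wednesday: Apr 9 2008.
Next Thursday: Apr 10 2008.
The following Sunday is Apr 13 2008.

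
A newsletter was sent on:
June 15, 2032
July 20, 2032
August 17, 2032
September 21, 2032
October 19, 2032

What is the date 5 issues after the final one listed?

March 15, 2033

These are Tuesdays at 28- or 35-day spacing (35, 28, 35, 28).
The pattern: 3rd Tuesday of the month.
3rd Tuesday of November 2032: November 16, 2032.
3rd Tuesday of December 2032: December 21, 2032.
January 2033 — 3rd Tuesday is January 18, 2033.
3rd Tuesday of February 2033: February 15, 2033.
3rd Tuesday of March 2033: March 15, 2033.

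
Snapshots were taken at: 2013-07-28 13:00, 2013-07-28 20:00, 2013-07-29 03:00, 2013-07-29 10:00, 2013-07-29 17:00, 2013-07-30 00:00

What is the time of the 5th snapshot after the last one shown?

Gaps: 7, 7, 7, 7, 7 hours — each event is 7 hours after the previous one.
2013-07-30 00:00 + 7 h = 2013-07-30 07:00.
2013-07-30 07:00 + 7 h = 2013-07-30 14:00.
2013-07-30 14:00 + 7 h = 2013-07-30 21:00.
2013-07-30 21:00 + 7 h = 2013-07-31 04:00.
2013-07-31 04:00 + 7 h = 2013-07-31 11:00.

2013-07-31 11:00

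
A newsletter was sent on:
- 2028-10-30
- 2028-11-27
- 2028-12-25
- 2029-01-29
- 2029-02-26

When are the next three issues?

Every date is a Monday; gaps 28, 28, 35, 28 days.
Each is the last Monday of its month (at least one falls on the 29th or later, ruling out '4th Monday').
Last Monday of March 2029: 2029-03-26.
April 2029 ends with Monday 2029-04-30.
May 2029 ends with Monday 2029-05-28.

2029-03-26, 2029-04-30, 2029-05-28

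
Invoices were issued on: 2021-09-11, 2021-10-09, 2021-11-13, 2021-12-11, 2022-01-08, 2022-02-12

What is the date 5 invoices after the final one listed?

All dates are Saturdays, 28, 35, 28, 28, 35 days apart.
Specifically, the 2nd Saturday of each month.
2nd Saturday of March 2022: 2022-03-12.
2nd Saturday of April 2022: 2022-04-09.
2nd Saturday of May 2022: 2022-05-14.
2nd Saturday of June 2022: 2022-06-11.
July 2022 — 2nd Saturday is 2022-07-09.

2022-07-09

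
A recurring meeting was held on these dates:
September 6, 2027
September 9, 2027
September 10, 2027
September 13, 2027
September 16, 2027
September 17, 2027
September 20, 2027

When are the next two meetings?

September 23, 2027; September 24, 2027

Gaps: 3, 1, 3, 3, 1, 3 days — not constant, but cyclic with period 3.
The events fall on every Monday, Thursday and Friday.
The following Thursday is September 23, 2027.
Next Friday: September 24, 2027.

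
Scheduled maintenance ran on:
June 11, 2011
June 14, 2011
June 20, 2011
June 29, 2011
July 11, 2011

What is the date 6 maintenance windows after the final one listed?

November 23, 2011

Intervals are 3, 6, 9, 12 days — an arithmetic progression with common difference 3.
Next gap: 15 days. July 11, 2011 + 15 days = July 26, 2011.
Next gap: 18 days. July 26, 2011 + 18 days = August 13, 2011.
Next gap: 21 days. August 13, 2011 + 21 days = September 3, 2011.
Next gap: 24 days. September 3, 2011 + 24 days = September 27, 2011.
Next gap: 27 days. September 27, 2011 + 27 days = October 24, 2011.
Next gap: 30 days. October 24, 2011 + 30 days = November 23, 2011.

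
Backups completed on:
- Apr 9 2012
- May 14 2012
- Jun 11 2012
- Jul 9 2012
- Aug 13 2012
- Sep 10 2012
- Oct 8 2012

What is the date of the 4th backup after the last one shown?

Feb 11 2013

These are Mondays at 28- or 35-day spacing (35, 28, 28, 35, 28, 28).
The pattern: 2nd Monday of the month.
November 2012 — 2nd Monday is Nov 12 2012.
2nd Monday of December 2012: Dec 10 2012.
2nd Monday of January 2013: Jan 14 2013.
2nd Monday of February 2013: Feb 11 2013.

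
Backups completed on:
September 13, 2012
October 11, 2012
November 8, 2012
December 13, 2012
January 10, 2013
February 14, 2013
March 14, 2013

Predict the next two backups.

Gaps: 28, 28, 35, 28, 35, 28 days — a mix of 28 and 35. Every date is a Thursday.
Each is the 2nd Thursday of its month.
2nd Thursday of April 2013: April 11, 2013.
2nd Thursday of May 2013: May 9, 2013.

April 11, 2013; May 9, 2013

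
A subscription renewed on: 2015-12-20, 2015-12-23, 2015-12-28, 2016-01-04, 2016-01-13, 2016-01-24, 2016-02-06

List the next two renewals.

2016-02-21, 2016-03-09

Gaps: 3, 5, 7, 9, 11, 13 days — each gap is 2 larger than the previous one.
Next gap: 15 days. 2016-02-06 + 15 days = 2016-02-21.
Next gap: 17 days. 2016-02-21 + 17 days = 2016-03-09.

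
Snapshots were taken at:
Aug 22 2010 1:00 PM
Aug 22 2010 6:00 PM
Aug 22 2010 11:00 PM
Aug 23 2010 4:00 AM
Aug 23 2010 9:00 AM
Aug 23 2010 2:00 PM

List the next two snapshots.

Aug 23 2010 7:00 PM, Aug 24 2010 12:00 AM

The interval is a steady 5 hours (5, 5, 5, 5, 5).
Aug 23 2010 2:00 PM + 5 h = Aug 23 2010 7:00 PM.
Aug 23 2010 7:00 PM + 5 h = Aug 24 2010 12:00 AM.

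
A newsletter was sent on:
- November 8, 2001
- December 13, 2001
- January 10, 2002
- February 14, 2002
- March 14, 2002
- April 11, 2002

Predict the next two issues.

These are Thursdays at 28- or 35-day spacing (35, 28, 35, 28, 28).
The pattern: 2nd Thursday of the month.
May 2002 — 2nd Thursday is May 9, 2002.
June 2002 — 2nd Thursday is June 13, 2002.

May 9, 2002; June 13, 2002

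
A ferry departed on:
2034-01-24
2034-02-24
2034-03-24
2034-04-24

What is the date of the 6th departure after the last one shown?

2034-10-24

Each date is the 24th; the gaps (31, 28, 31) track the month lengths.
The rule is the 24th of each month.
May 2034: 2034-05-24.
Next: June 2034 → 2034-06-24.
Next: July 2034 → 2034-07-24.
August 2034: 2034-08-24.
Next: September 2034 → 2034-09-24.
October 2034: 2034-10-24.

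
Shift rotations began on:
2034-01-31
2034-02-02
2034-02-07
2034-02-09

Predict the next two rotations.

2034-02-14, 2034-02-16

Gaps: 2, 5, 2 days — not constant, but cyclic with period 2.
The events fall on every Tuesday and Thursday.
Next Tuesday: 2034-02-14.
Next Thursday: 2034-02-16.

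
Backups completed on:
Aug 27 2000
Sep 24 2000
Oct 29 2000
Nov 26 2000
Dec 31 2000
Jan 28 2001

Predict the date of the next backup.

All Sundays; the gaps (28, 35, 28, 35, 28) vary with month length.
This is the last Sunday of each month.
February 2001 ends with Sunday Feb 25 2001.

Feb 25 2001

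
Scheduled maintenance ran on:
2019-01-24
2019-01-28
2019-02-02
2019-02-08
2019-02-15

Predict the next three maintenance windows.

The spacing grows by 1 each time: 4, 5, 6, 7 days.
Next gap: 8 days. 2019-02-15 + 8 days = 2019-02-23.
Next gap: 9 days. 2019-02-23 + 9 days = 2019-03-04.
Next gap: 10 days. 2019-03-04 + 10 days = 2019-03-14.

2019-02-23, 2019-03-04, 2019-03-14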